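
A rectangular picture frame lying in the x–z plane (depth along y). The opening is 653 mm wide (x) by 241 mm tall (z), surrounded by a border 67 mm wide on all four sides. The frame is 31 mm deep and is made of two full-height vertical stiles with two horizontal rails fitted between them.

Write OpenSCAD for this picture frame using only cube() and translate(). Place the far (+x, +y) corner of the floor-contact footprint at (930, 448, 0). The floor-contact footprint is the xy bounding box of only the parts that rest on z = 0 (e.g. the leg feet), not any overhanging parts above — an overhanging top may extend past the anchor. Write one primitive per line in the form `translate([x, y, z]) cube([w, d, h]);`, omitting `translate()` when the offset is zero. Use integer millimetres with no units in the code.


translate([143, 417, 0]) cube([67, 31, 375]);
translate([863, 417, 0]) cube([67, 31, 375]);
translate([210, 417, 0]) cube([653, 31, 67]);
translate([210, 417, 308]) cube([653, 31, 67]);


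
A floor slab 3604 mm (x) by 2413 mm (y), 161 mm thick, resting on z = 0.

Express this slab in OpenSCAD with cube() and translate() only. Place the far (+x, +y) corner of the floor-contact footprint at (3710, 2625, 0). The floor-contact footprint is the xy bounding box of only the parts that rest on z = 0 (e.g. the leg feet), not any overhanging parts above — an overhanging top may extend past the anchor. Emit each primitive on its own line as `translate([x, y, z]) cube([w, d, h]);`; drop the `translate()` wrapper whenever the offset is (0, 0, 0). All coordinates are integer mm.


translate([106, 212, 0]) cube([3604, 2413, 161]);


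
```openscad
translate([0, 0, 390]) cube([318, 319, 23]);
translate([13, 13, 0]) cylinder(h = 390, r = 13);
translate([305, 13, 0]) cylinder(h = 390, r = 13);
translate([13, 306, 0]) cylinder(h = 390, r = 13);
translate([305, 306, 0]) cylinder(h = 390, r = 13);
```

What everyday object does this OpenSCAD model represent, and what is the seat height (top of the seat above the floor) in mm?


A stool. The seat height is 413 mm.

A 318×319×23 slab at z = 390 on four corner cylinders — a stool. The seat top is 390 + 23 = 413 mm.


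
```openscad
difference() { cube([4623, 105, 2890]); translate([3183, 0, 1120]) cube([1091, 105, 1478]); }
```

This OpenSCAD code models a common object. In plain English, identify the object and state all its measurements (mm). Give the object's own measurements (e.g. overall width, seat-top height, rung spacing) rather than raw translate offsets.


A wall 4623 mm long (x), 105 mm thick (y), 2890 mm tall, with a rectangular window opening cut through it. The opening is 1091 mm wide and 1478 mm tall; its sill is at z = 1120 mm and its near (−x) edge is 3183 mm from the wall's −x end. The opening passes through the full wall thickness.


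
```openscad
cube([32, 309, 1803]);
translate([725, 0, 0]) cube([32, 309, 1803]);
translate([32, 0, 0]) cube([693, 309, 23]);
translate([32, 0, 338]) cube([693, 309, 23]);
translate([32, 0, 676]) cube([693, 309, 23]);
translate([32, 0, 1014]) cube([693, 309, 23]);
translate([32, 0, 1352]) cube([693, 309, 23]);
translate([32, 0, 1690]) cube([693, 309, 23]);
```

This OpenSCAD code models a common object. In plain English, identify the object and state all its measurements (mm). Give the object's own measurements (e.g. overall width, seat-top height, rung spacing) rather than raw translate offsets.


An open bookshelf. Two side panels, each 32 mm thick, 309 mm deep and 1803 mm tall, stand 757 mm apart (outside-to-outside). Between them sit 6 shelves, each 23 mm thick and 309 mm deep, spanning the full gap between the sides. The bottom shelf rests on the floor (its underside at z = 0) and the clear gap between one shelf's top and the next shelf's underside is 315 mm.


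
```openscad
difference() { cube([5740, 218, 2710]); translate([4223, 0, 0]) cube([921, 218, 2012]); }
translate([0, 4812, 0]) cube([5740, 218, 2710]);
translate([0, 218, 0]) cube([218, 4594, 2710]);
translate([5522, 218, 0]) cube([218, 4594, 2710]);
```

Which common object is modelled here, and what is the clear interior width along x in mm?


A single room. The interior width is 5304 mm.

Four walls enclosing a rectangle with a door in the front wall — a room. Outside width 5740 minus two 218 mm walls gives 5304 mm.


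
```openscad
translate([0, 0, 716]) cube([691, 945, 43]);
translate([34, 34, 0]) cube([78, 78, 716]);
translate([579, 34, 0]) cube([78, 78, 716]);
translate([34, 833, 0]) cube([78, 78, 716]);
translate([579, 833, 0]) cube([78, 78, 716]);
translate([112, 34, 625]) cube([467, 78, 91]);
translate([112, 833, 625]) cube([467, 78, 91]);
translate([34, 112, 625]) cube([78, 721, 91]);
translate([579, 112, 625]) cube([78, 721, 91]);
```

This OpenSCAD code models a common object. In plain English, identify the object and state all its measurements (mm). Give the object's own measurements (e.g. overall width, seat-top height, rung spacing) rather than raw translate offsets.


A rectangular dining table. The top is 691×945×43 mm with its upper surface at z = 759 mm. It stands on four 78×78 mm square legs, each inset 34 mm from the nearest pair of top edges, running from the floor to the underside of the top. Four apron rails, 78 mm thick and 91 mm tall, run between adjacent legs with their top edges flush with the underside of the top and their outer faces flush with the legs' outer faces.


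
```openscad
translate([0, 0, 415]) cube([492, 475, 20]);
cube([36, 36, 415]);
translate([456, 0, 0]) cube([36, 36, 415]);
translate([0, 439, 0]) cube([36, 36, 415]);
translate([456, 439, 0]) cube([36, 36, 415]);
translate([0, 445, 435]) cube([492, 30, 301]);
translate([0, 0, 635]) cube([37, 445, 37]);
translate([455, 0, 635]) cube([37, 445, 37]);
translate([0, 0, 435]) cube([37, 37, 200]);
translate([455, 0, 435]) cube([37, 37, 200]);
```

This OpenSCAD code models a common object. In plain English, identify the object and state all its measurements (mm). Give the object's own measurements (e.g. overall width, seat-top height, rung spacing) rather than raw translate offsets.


A chair. The seat is a 492×475×20 mm slab with its top at z = 435 mm, on four 36×36 mm corner legs (flush with the seat edges, standing on z = 0). A flat backrest 30 mm thick, 301 mm tall, spans the full seat width and rises from the seat top along its +y edge, rear face flush with the rear of the seat. Two armrests of 37×37 mm section run along each side from the seat's front edge to the front of the backrest, top faces 237 mm above the seat top and outer faces flush with the seat's x-edges; a 37×37 mm post under the front of each armrest stands on the seat at the front corner.


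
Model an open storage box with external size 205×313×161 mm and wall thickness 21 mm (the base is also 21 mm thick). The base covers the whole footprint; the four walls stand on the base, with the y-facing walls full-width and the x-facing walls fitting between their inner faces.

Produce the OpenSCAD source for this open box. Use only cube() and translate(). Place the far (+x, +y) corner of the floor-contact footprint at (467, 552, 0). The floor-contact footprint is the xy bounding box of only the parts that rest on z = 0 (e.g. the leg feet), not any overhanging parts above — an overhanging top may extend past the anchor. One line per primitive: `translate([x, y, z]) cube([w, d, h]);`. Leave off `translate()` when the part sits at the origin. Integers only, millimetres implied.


translate([262, 239, 0]) cube([205, 313, 21]);
translate([262, 239, 21]) cube([205, 21, 140]);
translate([262, 531, 21]) cube([205, 21, 140]);
translate([262, 260, 21]) cube([21, 271, 140]);
translate([446, 260, 21]) cube([21, 271, 140]);


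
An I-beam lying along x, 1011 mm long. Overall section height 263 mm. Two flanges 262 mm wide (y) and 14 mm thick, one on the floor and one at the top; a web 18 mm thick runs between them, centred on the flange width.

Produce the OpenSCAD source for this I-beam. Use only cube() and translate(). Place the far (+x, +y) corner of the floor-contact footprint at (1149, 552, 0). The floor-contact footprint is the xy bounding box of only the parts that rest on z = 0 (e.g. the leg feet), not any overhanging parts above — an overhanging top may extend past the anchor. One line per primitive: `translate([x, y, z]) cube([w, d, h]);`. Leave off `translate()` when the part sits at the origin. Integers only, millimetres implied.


translate([138, 290, 0]) cube([1011, 262, 14]);
translate([138, 412, 14]) cube([1011, 18, 235]);
translate([138, 290, 249]) cube([1011, 262, 14]);


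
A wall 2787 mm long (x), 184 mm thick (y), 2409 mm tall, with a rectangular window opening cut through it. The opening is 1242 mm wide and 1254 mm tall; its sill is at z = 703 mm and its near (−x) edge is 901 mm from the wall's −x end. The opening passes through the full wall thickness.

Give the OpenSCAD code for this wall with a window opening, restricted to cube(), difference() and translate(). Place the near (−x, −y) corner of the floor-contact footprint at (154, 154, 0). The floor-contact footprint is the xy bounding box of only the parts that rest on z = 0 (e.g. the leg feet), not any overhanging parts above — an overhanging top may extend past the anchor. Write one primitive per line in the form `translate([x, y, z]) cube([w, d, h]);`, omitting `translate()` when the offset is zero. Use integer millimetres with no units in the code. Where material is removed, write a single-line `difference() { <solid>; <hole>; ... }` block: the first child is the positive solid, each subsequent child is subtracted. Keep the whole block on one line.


difference() { translate([154, 154, 0]) cube([2787, 184, 2409]); translate([1055, 154, 703]) cube([1242, 184, 1254]); }


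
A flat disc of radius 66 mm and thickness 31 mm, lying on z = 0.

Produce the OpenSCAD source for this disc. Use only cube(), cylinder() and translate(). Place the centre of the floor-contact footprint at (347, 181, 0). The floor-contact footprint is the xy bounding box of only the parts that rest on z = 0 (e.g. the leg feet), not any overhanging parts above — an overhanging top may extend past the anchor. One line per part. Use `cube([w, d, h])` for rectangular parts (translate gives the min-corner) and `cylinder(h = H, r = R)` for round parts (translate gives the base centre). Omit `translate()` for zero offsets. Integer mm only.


translate([347, 181, 0]) cylinder(h = 31, r = 66);


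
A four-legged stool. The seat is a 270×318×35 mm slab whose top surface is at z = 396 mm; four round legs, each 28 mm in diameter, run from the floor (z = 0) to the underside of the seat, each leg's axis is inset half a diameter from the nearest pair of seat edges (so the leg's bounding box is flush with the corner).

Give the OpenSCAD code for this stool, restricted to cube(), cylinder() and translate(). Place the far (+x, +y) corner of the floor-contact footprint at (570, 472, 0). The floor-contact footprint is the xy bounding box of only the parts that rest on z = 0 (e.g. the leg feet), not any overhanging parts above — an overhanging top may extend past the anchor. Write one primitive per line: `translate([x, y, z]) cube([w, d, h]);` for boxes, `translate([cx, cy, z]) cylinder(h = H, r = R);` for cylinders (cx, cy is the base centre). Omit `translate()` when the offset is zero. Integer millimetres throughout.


// leg_h = 396 - 35 = 361
translate([300, 154, 361]) cube([270, 318, 35]);
translate([314, 168, 0]) cylinder(h = 361, r = 14);
translate([556, 168, 0]) cylinder(h = 361, r = 14);
translate([314, 458, 0]) cylinder(h = 361, r = 14);
translate([556, 458, 0]) cylinder(h = 361, r = 14);


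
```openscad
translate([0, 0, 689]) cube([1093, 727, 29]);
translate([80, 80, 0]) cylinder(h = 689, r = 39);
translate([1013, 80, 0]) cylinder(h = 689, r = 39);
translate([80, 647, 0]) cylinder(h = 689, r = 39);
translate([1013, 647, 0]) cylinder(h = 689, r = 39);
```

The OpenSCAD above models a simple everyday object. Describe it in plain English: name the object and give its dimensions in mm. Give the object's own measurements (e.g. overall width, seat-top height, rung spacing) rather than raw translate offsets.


A rectangular dining table. The top is 1093×727×29 mm with its upper surface at z = 718 mm. It stands on four round legs of 78 mm diameter, each leg's bounding box inset 41 mm from the nearest pair of top edges, running from the floor to the underside of the top.


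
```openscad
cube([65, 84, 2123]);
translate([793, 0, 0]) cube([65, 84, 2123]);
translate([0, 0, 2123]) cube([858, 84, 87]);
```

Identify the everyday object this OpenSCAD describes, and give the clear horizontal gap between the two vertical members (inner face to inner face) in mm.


A door frame. The clear opening width is 728 mm.

Two 2123 mm tall posts with a header on top — a door frame. The left jamb is 65 mm wide at x = 0; the right jamb starts at x = 793. The clear opening is 793 − 65 = 728 mm.


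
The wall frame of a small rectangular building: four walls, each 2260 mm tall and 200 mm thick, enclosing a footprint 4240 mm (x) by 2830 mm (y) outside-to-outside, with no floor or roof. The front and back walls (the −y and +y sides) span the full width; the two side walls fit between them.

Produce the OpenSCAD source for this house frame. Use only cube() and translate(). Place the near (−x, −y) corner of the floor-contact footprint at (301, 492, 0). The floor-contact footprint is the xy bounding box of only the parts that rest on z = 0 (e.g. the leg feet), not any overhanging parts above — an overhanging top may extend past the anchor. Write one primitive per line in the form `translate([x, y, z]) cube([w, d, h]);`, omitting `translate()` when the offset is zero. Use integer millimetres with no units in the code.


translate([301, 492, 0]) cube([4240, 200, 2260]);
translate([301, 3122, 0]) cube([4240, 200, 2260]);
translate([301, 692, 0]) cube([200, 2430, 2260]);
translate([4341, 692, 0]) cube([200, 2430, 2260]);


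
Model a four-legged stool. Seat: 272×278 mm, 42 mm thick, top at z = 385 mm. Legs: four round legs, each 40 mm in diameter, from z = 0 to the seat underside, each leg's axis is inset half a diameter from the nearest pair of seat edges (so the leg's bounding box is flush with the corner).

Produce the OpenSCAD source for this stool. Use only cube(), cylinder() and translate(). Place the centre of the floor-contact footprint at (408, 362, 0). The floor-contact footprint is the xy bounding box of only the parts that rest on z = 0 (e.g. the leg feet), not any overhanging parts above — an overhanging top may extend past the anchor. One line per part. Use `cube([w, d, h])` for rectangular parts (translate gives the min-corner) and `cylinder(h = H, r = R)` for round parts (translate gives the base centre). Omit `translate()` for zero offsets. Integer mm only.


translate([272, 223, 343]) cube([272, 278, 42]);
translate([292, 243, 0]) cylinder(h = 343, r = 20);
translate([524, 243, 0]) cylinder(h = 343, r = 20);
translate([292, 481, 0]) cylinder(h = 343, r = 20);
translate([524, 481, 0]) cylinder(h = 343, r = 20);


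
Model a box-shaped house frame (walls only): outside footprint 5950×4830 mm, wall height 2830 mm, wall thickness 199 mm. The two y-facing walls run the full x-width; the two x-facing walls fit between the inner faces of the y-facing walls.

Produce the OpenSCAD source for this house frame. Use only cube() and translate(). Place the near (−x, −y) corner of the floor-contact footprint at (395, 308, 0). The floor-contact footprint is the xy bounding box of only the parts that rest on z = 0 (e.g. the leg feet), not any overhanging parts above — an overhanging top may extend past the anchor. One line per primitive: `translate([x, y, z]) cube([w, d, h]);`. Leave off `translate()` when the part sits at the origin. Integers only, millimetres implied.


translate([395, 308, 0]) cube([5950, 199, 2830]);
translate([395, 4939, 0]) cube([5950, 199, 2830]);
translate([395, 507, 0]) cube([199, 4432, 2830]);
translate([6146, 507, 0]) cube([199, 4432, 2830]);


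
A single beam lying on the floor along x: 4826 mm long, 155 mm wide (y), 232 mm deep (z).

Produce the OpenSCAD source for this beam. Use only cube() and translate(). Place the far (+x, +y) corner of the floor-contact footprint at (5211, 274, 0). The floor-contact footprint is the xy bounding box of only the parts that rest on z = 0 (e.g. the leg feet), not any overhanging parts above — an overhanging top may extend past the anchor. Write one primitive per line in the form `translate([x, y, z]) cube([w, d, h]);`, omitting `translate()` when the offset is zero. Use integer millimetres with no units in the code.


translate([385, 119, 0]) cube([4826, 155, 232]);


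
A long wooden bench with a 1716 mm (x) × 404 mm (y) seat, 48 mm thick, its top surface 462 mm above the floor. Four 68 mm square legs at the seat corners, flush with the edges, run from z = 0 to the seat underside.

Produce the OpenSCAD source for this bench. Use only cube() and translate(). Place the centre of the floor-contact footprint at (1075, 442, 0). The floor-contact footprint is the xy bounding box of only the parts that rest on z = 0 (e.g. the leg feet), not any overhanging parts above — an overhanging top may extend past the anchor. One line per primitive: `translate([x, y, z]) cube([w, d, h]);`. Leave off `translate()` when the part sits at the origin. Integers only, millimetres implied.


// leg_h = 462 − 48 = 414
translate([217, 240, 414]) cube([1716, 404, 48]);
translate([217, 240, 0]) cube([68, 68, 414]);
translate([217, 576, 0]) cube([68, 68, 414]);
translate([1865, 240, 0]) cube([68, 68, 414]);
translate([1865, 576, 0]) cube([68, 68, 414]);


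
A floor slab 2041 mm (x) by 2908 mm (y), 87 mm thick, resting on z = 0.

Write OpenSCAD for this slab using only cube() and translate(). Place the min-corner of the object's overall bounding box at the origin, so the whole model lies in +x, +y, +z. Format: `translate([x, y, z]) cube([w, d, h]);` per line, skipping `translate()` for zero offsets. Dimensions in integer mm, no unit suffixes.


cube([2041, 2908, 87]);


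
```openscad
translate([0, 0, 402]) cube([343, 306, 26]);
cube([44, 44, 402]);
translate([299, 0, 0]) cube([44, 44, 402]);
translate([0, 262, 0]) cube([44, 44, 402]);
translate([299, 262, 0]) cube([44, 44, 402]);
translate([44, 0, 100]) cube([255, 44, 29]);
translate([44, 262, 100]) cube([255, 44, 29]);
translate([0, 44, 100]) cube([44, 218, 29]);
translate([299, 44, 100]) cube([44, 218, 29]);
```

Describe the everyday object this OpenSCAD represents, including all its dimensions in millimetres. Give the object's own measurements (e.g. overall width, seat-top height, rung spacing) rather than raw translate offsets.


A simple wooden stool: a rectangular seat 343 mm (x) by 306 mm (y), 26 mm thick, top face at z = 428 mm, on four square legs, each 44×44 mm in cross-section. The legs rest on z = 0, each flush with a corner of the seat. Four stretchers, 44 mm wide and 29 mm tall, connect adjacent legs with their undersides at z = 100 mm, each running between the inner faces of the legs it joins and aligned with the legs' outer faces on the other axis.


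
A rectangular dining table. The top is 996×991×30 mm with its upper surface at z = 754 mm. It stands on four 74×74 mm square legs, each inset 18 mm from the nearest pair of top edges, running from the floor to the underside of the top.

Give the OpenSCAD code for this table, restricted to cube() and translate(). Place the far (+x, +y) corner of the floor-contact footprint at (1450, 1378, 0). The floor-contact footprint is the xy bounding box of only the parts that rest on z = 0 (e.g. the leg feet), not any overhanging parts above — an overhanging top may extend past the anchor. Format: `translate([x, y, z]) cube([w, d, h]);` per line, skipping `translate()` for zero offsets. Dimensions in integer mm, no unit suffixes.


// leg_h = 754 - 30 = 724
translate([472, 405, 724]) cube([996, 991, 30]);
translate([490, 423, 0]) cube([74, 74, 724]);
translate([1376, 423, 0]) cube([74, 74, 724]);
translate([490, 1304, 0]) cube([74, 74, 724]);
translate([1376, 1304, 0]) cube([74, 74, 724]);


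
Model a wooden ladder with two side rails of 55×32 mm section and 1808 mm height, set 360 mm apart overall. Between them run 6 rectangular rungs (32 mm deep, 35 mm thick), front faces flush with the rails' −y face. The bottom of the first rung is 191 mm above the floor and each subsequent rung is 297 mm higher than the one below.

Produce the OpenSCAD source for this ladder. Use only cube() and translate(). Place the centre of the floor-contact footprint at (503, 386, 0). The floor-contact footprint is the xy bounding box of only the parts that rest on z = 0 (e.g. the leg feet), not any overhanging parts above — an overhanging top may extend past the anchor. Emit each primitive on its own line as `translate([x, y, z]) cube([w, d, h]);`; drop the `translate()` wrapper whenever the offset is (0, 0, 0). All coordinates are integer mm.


translate([323, 370, 0]) cube([55, 32, 1808]);
translate([628, 370, 0]) cube([55, 32, 1808]);
translate([378, 370, 191]) cube([250, 32, 35]);
translate([378, 370, 488]) cube([250, 32, 35]);
translate([378, 370, 785]) cube([250, 32, 35]);
translate([378, 370, 1082]) cube([250, 32, 35]);
translate([378, 370, 1379]) cube([250, 32, 35]);
translate([378, 370, 1676]) cube([250, 32, 35]);


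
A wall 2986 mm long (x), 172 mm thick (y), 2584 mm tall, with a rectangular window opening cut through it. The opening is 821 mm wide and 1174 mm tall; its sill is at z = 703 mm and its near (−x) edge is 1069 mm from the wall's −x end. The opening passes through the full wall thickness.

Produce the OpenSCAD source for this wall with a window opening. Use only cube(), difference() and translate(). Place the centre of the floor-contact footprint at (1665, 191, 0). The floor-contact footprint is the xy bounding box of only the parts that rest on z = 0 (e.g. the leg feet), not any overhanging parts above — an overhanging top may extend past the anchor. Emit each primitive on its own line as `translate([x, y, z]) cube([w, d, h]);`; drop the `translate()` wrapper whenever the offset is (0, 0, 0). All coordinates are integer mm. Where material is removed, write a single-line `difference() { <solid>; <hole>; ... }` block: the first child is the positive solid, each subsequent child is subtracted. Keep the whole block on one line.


difference() { translate([172, 105, 0]) cube([2986, 172, 2584]); translate([1241, 105, 703]) cube([821, 172, 1174]); }


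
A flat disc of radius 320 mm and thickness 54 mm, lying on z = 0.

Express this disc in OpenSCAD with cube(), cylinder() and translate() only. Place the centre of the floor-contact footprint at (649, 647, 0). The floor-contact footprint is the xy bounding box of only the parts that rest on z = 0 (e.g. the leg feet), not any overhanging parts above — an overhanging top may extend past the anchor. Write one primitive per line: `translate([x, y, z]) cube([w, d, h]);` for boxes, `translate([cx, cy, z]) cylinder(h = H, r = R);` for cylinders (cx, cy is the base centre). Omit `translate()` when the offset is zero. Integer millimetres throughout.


translate([649, 647, 0]) cylinder(h = 54, r = 320);


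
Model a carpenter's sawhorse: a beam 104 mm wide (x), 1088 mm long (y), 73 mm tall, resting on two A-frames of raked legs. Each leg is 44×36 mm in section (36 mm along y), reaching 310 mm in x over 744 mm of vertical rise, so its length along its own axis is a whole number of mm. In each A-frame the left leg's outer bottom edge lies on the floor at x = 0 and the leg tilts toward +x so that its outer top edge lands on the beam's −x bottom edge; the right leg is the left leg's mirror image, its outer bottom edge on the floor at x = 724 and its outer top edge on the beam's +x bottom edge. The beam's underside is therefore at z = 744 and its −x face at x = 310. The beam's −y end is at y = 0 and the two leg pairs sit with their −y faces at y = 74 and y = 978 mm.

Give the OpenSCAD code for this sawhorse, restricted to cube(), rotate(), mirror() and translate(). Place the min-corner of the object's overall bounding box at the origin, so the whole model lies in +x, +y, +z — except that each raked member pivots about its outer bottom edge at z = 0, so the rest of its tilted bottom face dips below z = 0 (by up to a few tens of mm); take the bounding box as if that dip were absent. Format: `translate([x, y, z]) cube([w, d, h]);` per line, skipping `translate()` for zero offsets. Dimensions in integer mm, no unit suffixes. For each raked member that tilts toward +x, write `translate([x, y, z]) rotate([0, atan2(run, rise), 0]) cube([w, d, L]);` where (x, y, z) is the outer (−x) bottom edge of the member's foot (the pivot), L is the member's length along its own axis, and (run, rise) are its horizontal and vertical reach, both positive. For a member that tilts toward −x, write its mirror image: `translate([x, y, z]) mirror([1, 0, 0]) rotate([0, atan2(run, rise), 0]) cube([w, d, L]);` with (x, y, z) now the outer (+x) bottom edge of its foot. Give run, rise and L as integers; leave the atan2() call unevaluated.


// leg length = √(310² + 744²) = 806
// right-leg outer foot x = 2·310 + 104 = 724
// beam min-corner = (310, 0, 744)
translate([310, 0, 744]) cube([104, 1088, 73]);
translate([0, 74, 0]) rotate([0, atan2(310, 744), 0]) cube([44, 36, 806]);
translate([724, 74, 0]) mirror([1, 0, 0]) rotate([0, atan2(310, 744), 0]) cube([44, 36, 806]);
translate([0, 978, 0]) rotate([0, atan2(310, 744), 0]) cube([44, 36, 806]);
translate([724, 978, 0]) mirror([1, 0, 0]) rotate([0, atan2(310, 744), 0]) cube([44, 36, 806]);


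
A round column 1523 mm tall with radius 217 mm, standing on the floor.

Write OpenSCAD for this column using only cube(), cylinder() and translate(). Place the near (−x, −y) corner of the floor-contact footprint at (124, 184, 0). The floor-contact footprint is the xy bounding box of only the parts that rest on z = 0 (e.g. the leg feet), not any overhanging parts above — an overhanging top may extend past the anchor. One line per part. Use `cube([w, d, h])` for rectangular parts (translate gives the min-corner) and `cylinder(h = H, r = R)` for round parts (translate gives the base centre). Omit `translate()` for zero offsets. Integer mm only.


translate([341, 401, 0]) cylinder(h = 1523, r = 217);


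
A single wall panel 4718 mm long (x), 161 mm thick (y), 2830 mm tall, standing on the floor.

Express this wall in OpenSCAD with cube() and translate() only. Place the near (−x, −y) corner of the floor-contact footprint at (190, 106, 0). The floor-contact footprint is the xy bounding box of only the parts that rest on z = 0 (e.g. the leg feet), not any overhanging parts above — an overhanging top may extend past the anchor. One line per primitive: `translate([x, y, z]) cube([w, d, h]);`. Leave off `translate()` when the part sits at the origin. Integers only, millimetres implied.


translate([190, 106, 0]) cube([4718, 161, 2830]);


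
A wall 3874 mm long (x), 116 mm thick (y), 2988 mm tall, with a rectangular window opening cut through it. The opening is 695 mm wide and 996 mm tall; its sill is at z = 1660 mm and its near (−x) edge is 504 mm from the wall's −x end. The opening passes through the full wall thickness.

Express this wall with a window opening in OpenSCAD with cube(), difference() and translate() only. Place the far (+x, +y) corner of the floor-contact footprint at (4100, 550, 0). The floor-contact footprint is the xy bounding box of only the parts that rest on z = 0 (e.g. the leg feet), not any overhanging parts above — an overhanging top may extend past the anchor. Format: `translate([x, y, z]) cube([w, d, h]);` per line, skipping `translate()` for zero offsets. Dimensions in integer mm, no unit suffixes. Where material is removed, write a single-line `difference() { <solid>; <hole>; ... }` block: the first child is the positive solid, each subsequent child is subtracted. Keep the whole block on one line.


difference() { translate([226, 434, 0]) cube([3874, 116, 2988]); translate([730, 434, 1660]) cube([695, 116, 996]); }


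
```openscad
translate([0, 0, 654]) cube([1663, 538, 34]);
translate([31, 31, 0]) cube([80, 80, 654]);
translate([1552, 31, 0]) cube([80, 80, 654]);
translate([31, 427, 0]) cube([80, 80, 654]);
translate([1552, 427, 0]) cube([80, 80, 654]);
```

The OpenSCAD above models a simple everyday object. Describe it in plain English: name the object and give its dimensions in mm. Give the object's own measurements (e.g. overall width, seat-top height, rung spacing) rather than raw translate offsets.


A rectangular dining table. The top is 1663×538×34 mm with its upper surface at z = 688 mm. It stands on four 80×80 mm square legs, each inset 31 mm from the nearest pair of top edges, running from the floor to the underside of the top.


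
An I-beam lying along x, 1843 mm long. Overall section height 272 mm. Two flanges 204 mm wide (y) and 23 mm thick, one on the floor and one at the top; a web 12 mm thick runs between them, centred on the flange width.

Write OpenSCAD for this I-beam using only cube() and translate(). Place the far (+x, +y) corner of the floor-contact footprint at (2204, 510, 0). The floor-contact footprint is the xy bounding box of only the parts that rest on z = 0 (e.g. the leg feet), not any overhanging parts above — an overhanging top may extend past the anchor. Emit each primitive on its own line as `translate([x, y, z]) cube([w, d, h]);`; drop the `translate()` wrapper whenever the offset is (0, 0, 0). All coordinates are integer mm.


translate([361, 306, 0]) cube([1843, 204, 23]);
translate([361, 402, 23]) cube([1843, 12, 226]);
translate([361, 306, 249]) cube([1843, 204, 23]);


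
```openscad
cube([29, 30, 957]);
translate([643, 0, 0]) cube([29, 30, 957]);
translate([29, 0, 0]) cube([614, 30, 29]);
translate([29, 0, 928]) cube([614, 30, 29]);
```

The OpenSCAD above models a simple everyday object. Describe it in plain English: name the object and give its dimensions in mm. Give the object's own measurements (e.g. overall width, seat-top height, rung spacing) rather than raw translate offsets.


A rectangular picture frame lying in the x–z plane (depth along y). The opening is 614 mm wide (x) by 899 mm tall (z), surrounded by a border 29 mm wide on all four sides. The frame is 30 mm deep and is made of two full-height vertical stiles with two horizontal rails fitted between them.


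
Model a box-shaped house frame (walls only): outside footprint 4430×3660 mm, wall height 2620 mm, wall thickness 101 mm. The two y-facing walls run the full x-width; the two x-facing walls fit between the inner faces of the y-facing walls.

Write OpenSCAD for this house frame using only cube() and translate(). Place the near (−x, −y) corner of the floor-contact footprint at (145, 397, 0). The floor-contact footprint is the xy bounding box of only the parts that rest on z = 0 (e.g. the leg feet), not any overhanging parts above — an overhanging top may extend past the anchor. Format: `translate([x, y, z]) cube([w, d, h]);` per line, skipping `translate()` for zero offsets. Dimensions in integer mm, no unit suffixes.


translate([145, 397, 0]) cube([4430, 101, 2620]);
translate([145, 3956, 0]) cube([4430, 101, 2620]);
translate([145, 498, 0]) cube([101, 3458, 2620]);
translate([4474, 498, 0]) cube([101, 3458, 2620]);


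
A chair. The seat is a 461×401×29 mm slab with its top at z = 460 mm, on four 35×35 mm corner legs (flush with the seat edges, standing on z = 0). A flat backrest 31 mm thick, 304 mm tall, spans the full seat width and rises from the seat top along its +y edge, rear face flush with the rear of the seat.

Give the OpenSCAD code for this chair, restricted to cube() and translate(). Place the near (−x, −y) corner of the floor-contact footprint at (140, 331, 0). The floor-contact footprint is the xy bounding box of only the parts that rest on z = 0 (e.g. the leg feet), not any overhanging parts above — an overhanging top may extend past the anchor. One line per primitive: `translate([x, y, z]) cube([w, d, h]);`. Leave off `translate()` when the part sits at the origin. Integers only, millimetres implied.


// leg_h = 460 - 29 = 431
translate([140, 331, 431]) cube([461, 401, 29]);
translate([140, 331, 0]) cube([35, 35, 431]);
translate([566, 331, 0]) cube([35, 35, 431]);
translate([140, 697, 0]) cube([35, 35, 431]);
translate([566, 697, 0]) cube([35, 35, 431]);
translate([140, 701, 460]) cube([461, 31, 304]);


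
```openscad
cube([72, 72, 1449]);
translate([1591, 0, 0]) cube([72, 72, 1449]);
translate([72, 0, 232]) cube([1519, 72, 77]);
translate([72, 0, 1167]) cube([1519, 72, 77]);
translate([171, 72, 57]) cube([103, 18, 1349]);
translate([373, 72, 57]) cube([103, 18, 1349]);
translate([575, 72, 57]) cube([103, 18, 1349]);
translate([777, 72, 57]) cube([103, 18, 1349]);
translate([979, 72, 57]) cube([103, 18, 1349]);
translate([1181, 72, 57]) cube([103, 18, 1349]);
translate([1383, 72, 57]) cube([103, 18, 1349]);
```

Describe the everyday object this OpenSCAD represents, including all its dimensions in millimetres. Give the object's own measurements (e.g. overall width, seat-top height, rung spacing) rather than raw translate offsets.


A fence section. Two 72×72 mm posts, 1449 mm tall, stand on the floor with a clear span of 1519 mm between their inner faces. Two horizontal rails of 72×77 mm section span the gap between the posts with their undersides at z = 232 mm and z = 1167 mm, flush with the posts' −y face. 7 pickets, each 103 mm wide, 18 mm thick and 1349 mm tall, are fixed to the +y face of the rails with their bottoms at z = 57 mm, spaced across the span with a 99 mm gap after the −x post and between neighbouring pickets, with 105 mm left before the +x post.


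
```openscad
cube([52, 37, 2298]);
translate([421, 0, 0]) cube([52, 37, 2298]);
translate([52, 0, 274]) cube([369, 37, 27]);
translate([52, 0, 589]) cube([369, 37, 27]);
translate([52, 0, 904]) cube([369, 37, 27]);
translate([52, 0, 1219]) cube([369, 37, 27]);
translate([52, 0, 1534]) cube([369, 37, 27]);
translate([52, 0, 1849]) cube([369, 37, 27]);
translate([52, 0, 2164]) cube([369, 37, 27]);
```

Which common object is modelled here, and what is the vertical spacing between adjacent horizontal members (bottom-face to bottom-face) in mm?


A ladder. The rung spacing is 315 mm.

Two tall 52×37 posts with 7 short bars between them — a ladder. Adjacent rungs sit at z = 274 and z = 589, so the spacing is 589 − 274 = 315 mm.


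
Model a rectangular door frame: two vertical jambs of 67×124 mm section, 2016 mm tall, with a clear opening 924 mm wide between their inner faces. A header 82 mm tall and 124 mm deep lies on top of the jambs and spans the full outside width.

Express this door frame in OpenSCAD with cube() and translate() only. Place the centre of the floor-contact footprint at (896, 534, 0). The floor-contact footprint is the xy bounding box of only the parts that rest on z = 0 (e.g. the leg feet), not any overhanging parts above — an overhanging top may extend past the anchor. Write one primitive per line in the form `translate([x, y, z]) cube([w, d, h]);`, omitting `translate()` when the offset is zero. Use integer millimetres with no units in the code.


translate([367, 472, 0]) cube([67, 124, 2016]);
translate([1358, 472, 0]) cube([67, 124, 2016]);
translate([367, 472, 2016]) cube([1058, 124, 82]);


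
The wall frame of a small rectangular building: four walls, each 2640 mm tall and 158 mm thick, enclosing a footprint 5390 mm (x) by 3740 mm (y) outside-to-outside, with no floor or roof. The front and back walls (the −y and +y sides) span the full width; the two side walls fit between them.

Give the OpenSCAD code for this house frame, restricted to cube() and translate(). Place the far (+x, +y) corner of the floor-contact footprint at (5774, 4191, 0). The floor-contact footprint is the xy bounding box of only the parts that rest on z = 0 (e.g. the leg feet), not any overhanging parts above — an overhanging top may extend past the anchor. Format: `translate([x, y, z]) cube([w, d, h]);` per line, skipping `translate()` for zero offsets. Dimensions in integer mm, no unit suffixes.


translate([384, 451, 0]) cube([5390, 158, 2640]);
translate([384, 4033, 0]) cube([5390, 158, 2640]);
translate([384, 609, 0]) cube([158, 3424, 2640]);
translate([5616, 609, 0]) cube([158, 3424, 2640]);


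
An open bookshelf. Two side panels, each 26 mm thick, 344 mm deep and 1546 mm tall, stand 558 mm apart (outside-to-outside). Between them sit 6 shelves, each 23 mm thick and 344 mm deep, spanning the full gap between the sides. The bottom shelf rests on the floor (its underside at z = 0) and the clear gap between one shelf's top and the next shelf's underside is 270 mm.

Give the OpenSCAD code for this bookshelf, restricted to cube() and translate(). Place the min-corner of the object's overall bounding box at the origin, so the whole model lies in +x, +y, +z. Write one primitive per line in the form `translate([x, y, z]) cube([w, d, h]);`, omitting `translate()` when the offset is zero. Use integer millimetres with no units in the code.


cube([26, 344, 1546]);
translate([532, 0, 0]) cube([26, 344, 1546]);
translate([26, 0, 0]) cube([506, 344, 23]);
translate([26, 0, 293]) cube([506, 344, 23]);
translate([26, 0, 586]) cube([506, 344, 23]);
translate([26, 0, 879]) cube([506, 344, 23]);
translate([26, 0, 1172]) cube([506, 344, 23]);
translate([26, 0, 1465]) cube([506, 344, 23]);


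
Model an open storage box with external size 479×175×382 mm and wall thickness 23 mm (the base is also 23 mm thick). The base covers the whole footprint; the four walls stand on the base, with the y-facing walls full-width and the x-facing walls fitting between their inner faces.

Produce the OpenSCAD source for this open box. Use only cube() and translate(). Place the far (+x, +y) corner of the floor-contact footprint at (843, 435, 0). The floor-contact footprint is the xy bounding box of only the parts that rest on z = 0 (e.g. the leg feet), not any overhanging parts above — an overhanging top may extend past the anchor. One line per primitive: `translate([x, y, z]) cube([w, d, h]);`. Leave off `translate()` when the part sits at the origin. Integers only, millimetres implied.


translate([364, 260, 0]) cube([479, 175, 23]);
translate([364, 260, 23]) cube([479, 23, 359]);
translate([364, 412, 23]) cube([479, 23, 359]);
translate([364, 283, 23]) cube([23, 129, 359]);
translate([820, 283, 23]) cube([23, 129, 359]);


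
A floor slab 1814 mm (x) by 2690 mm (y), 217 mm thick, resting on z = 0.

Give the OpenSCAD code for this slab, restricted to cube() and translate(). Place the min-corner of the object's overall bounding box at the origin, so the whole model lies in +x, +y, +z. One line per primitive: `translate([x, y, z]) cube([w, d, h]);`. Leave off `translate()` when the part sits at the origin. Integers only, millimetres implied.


cube([1814, 2690, 217]);


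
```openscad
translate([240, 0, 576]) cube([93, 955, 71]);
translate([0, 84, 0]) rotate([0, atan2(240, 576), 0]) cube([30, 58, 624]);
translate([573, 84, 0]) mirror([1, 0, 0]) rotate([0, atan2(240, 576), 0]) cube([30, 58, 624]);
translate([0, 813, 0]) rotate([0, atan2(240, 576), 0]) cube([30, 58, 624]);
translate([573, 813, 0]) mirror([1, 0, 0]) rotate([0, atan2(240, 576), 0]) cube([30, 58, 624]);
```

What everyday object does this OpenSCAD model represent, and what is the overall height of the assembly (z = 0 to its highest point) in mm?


A sawhorse. The overall height is 647 mm.

A beam across two mirrored pairs of raked legs — a sawhorse. The beam's underside is at z = 576 (matching the legs' vertical rise in atan2(240, 576)) and the beam is 71 mm tall, so its top is at 576 + 71 = 647 mm. The raked legs top out at the beam's underside, so that is the highest point.


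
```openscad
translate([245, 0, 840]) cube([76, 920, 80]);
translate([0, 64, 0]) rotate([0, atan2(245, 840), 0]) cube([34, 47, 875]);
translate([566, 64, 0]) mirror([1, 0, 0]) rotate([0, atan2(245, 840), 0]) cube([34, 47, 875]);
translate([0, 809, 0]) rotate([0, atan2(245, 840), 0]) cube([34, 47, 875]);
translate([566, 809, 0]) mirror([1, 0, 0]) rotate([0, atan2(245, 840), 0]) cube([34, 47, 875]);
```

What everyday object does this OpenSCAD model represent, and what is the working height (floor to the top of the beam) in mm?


A sawhorse. The overall height is 920 mm.

A beam across two mirrored pairs of raked legs — a sawhorse. The beam's underside is at z = 840 (matching the legs' vertical rise in atan2(245, 840)) and the beam is 80 mm tall, so its top is at 840 + 80 = 920 mm. The raked legs top out at the beam's underside, so that is the highest point.
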